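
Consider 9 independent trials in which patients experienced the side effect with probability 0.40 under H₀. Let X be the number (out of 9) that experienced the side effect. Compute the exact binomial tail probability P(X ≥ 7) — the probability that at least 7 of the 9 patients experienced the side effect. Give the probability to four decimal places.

X ~ Binomial(n=9, p=0.40).
P(X ≥ 7) = C(9,7)·0.40^7·0.60^2 + C(9,8)·0.40^8·0.60^1 + C(9,9)·0.40^9·0.60^0.
= 0.021234 + 0.003539 + 0.000262 = 0.0250.

P = 0.0250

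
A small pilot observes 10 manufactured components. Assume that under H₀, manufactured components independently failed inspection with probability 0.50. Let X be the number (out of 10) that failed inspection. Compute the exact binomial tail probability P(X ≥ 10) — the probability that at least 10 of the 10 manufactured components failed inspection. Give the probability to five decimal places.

X is binomial with n = 10 and p = 0.50.
P(X ≥ 10) = C(10,10)·0.50^10·0.50^0.
= 0.000977 = 0.00098.

P = 0.00098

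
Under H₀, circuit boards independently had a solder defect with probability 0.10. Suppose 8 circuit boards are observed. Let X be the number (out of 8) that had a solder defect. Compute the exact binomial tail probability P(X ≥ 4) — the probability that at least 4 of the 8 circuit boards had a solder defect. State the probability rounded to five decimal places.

P = 0.00502

X is binomial with n = 8 and p = 0.10.
P(X ≥ 4) = Σ_{j=4}^{8} C(8,j)·0.10^j·0.90^{8−j}.
= 0.004593 + 0.000408 + 0.000023 + 0.000001 + 0.000000 = 0.00502.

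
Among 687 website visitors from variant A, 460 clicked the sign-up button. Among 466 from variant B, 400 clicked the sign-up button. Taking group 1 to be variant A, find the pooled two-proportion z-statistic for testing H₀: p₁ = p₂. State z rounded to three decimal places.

z = -7.226

Sample proportions: p̂₁ = 460/687 = 0.66958 and p̂₂ = 400/466 = 0.85837.
Pooling: p̂ = 860/1153 = 0.74588.
Pooled SE = √[0.1895429·0.00360153] ≈ 0.026127.
z = (p̂₁ − p̂₂)/SE = (0.66958 − 0.85837)/0.026127 = -0.18879/0.026127 = -7.226.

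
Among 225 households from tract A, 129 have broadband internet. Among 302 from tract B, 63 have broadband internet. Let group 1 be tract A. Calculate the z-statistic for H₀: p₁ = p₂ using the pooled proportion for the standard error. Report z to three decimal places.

p̂₁ = 129/225 = 0.57333, p̂₂ = 63/302 = 0.20861.
Pooling: p̂ = 192/527 = 0.36433.
SE = √[p̂(1−p̂)(1/n₁+1/n₂)] = √[0.36433·0.63567·(1/225+1/302)] ≈ 0.042381.
z = 0.36472/0.042381 = 8.606.

z = 8.606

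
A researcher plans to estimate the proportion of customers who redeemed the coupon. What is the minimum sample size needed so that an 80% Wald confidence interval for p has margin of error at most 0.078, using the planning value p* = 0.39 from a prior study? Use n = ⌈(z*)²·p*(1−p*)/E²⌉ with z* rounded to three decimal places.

n = 65

z* = 1.282 at the 80% level.
p*(1−p*) = 0.39·0.61 = 0.2379.
Required n before rounding: 1.643524 × 0.2379 / 0.078² = 64.266.
Rounding up, n = 65.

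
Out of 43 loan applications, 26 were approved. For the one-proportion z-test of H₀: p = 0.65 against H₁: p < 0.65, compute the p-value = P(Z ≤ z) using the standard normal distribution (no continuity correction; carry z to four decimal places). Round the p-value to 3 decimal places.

With x = 26 successes in n = 43, p̂ = 0.60465.
Under H₀, SE = √(p₀(1−p₀)/n) = √(0.65·0.35/43) = √0.005290698 = 0.072737.
Test statistic (full precision, shown to 4 dp): z = (26/43 − 0.65)/SE₀ ≈ -0.6235.
p-value = P(Z ≤ z) with z = -0.6235 → 0.266.

p-value = 0.266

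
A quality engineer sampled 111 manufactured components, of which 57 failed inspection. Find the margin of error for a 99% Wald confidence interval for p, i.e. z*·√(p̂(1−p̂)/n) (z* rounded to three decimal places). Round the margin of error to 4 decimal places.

With x = 57 successes in n = 111, p̂ = 0.51351.
Standard error of p̂: √(0.249817/111) = √0.002250607 = 0.047441.
The 99% critical value is z* = 2.576.
ME = 2.576·0.047441 = 0.1222.

ME = 0.1222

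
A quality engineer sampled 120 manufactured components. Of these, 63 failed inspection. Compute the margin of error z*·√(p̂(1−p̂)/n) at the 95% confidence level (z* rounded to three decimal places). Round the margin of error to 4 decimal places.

ME = 0.0893

p̂ = 63/120 = 0.52500.
SE(p̂) = √(0.52500·0.47500/120) = 0.045586.
z* = 1.960 at the 95% level.
ME = 1.960·0.045586 = 0.0893.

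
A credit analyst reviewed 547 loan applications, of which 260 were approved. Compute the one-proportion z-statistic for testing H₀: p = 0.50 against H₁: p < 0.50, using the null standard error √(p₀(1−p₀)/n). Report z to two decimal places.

z = -1.15

With x = 260 successes in n = 547, p̂ = 0.47532.
Null standard error: √(0.50·0.50/547) = √0.000457038 = 0.021378.
Test statistic: z = -0.02468/0.021378 = -1.15.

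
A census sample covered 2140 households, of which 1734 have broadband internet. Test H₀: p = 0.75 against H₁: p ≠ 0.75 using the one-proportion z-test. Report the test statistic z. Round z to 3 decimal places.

The sample proportion is 1734/2140 = 0.81028.
Under H₀, SE = √(p₀(1−p₀)/n) = √(0.75·0.25/2140) = √0.000087617 = 0.009360.
z = (0.81028 − 0.75)/0.009360 = 0.06028/0.009360 = 6.440.

z = 6.440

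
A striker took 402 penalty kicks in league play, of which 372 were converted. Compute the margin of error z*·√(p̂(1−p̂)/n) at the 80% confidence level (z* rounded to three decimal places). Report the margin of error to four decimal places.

ME = 0.0168

With x = 372 successes in n = 402, p̂ = 0.92537.
SE = √(p̂(1−p̂)/n) = √(0.069058/402) = 0.013107.
z* = 1.282 at the 80% level.
Margin of error = z*·SE = 1.282 × 0.013107 = 0.0168.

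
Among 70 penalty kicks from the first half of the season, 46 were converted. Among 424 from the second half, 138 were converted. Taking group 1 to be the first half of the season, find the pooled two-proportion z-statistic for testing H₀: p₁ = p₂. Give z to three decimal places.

z = 5.318

p̂₁ = 46/70 = 0.65714, p̂₂ = 138/424 = 0.32547.
Pooling: p̂ = 184/494 = 0.37247.
SE = √[p̂(1−p̂)(1/n₁+1/n₂)] = √[0.37247·0.62753·(1/70+1/424)] ≈ 0.062373.
z = (p̂₁ − p̂₂)/SE = (0.65714 − 0.32547)/0.062373 = 0.33167/0.062373 = 5.318.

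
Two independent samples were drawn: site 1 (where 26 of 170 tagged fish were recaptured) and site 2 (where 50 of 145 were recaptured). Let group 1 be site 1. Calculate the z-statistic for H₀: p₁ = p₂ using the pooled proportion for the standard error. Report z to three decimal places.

z = -3.967

p̂₁ = 26/170 = 0.15294, p̂₂ = 50/145 = 0.34483.
Pooled p̂ = (26+50)/(170+145) = 76/315 = 0.24127.
SE = √[p̂(1−p̂)(1/n₁+1/n₂)] = √[0.24127·0.75873·(1/170+1/145)] ≈ 0.048366.
z = -0.19189/0.048366 = -3.967.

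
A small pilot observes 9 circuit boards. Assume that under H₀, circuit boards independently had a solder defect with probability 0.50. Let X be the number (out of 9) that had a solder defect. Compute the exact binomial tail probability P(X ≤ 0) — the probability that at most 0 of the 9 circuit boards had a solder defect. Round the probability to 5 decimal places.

P = 0.00195

X is binomial with n = 9 and p = 0.50.
P(X ≤ 0) = C(9,0)·0.50^0·0.50^9.
= 0.001953 = 0.00195.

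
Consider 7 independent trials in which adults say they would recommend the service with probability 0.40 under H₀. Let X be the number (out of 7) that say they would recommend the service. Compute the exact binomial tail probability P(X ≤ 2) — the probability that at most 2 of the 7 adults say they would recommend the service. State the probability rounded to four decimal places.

X ~ Binomial(n=7, p=0.40).
P(X ≤ 2) = C(7,0)·0.40^0·0.60^7 + C(7,1)·0.40^1·0.60^6 + C(7,2)·0.40^2·0.60^5.
= 0.027994 + 0.130637 + 0.261274 = 0.4199.

P = 0.4199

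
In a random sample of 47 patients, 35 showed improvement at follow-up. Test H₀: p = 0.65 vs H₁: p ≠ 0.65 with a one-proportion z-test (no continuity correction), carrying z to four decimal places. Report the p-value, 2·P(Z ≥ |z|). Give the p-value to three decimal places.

p-value = 0.174

Sample proportion p̂ = 35/47 = 0.74468.
Null standard error: √(0.65·0.35/47) = √0.004840426 = 0.069573.
z = (p̂ − p₀)/SE = (35/47 − 0.65)/0.069573 ≈ 1.3609.
From the standard normal, 2·P(Z ≥ |z|) = 0.174.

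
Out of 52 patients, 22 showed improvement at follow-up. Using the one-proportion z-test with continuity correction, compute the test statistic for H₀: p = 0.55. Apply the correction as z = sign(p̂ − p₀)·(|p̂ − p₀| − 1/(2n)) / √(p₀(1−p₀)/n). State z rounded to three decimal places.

p̂ = 22/52 = 0.42308. p̂ − p₀ = -0.126923.
1/(2n) = 0.009615.
Corrected numerator: |-0.126923| − 0.009615 = 0.117308.
Null standard error: √(0.55·0.45/52) = √0.004759615 = 0.068990.
z = −0.117308/0.068990 = -1.700.

z = -1.700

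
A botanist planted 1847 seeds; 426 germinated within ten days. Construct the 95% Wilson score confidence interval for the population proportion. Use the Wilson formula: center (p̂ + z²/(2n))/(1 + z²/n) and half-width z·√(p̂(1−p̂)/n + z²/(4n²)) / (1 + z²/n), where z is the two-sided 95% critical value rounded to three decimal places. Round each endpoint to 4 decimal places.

(0.2120, 0.2504)

p̂ = 426/1847 = 0.23064; z = 1.960, so z² = 3.841600.
1 + z²/n = 1.002080.
Adjusted center: (0.23064 + z²/(2n))/1.002080 = 0.23120.
Radicand: p̂(1−p̂)/n + z²/(4n²) = 0.000096073 + 0.000000282 = 0.000096355.
Half-width = z·√(radicand)/denom = 1.960·0.009816/1.002080 = 0.01920.
Interval: 0.23120 ± 0.01920 → (0.2120, 0.2504).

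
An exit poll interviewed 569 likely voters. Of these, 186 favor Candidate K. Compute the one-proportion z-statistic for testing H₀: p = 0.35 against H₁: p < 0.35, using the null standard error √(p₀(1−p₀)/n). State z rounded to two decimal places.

With x = 186 successes in n = 569, p̂ = 0.32689.
Null standard error: √(0.35·0.65/569) = √0.000399824 = 0.019996.
Test statistic: z = -0.02311/0.019996 = -1.16.

z = -1.16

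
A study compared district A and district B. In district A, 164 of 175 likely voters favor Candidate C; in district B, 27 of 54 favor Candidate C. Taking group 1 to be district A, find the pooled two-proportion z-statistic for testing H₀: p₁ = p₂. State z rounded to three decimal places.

z = 7.548

Sample proportions: p̂₁ = 164/175 = 0.93714 and p̂₂ = 27/54 = 0.50000.
Pooling: p̂ = 191/229 = 0.83406.
SE = √[p̂(1−p̂)(1/n₁+1/n₂)] = √[0.83406·0.16594·(1/175+1/54)] ≈ 0.057913.
z = 0.43714/0.057913 = 7.548.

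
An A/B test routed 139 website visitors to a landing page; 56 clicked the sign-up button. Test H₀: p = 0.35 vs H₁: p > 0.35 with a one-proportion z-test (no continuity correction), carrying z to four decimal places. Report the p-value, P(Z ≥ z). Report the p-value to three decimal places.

p-value = 0.096

Sample proportion p̂ = 56/139 = 0.40288.
SE₀ = √(0.35·0.65/139) = 0.040456.
Test statistic (full precision, shown to 4 dp): z = (56/139 − 0.35)/SE₀ ≈ 1.3070.
From the standard normal, P(Z ≥ z) = 0.096.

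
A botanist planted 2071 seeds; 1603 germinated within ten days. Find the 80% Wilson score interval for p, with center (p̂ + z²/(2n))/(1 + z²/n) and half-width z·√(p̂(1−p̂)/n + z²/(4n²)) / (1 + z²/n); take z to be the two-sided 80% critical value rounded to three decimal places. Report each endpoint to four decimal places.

(0.7620, 0.7856)

Here p̂ = 1603/2071 = 0.77402 and z = 1.282 (z² = 1.643524).
1 + z²/n = 1.000794.
Center = (0.77402 + 0.000397)/1.000794 = 0.77380.
Radicand: p̂(1−p̂)/n + z²/(4n²) = 0.000084458 + 0.000000096 = 0.000084554.
Half-width = z·√(radicand)/denom = 1.282·0.009195/1.000794 = 0.01178.
CI: 0.77380 ± 0.01178 = (0.7620, 0.7856).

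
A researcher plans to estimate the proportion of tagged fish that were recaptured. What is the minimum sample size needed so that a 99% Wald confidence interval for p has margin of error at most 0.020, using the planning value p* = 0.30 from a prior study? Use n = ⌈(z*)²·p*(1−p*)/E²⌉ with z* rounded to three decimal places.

z* = 2.576 at the 99% level.
p*(1−p*) = 0.2100.
(z*)²·p*(1−p*)/E² = 6.635776·0.2100/0.000400 = 3483.782.
⌈3483.782⌉ = 3484.

n = 3484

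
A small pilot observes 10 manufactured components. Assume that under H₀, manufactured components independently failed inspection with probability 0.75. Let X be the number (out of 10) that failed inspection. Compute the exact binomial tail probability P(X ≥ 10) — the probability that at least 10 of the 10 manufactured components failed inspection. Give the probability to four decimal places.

X ~ Binomial(n=10, p=0.75).
P(X ≥ 10) = C(10,10)·0.75^10·0.25^0.
= 0.056314 = 0.0563.

P = 0.0563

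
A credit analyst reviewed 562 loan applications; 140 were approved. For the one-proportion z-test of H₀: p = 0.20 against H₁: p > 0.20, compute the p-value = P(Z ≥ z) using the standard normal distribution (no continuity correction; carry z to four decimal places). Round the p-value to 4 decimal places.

p-value = 0.0018

p̂ = 140/562 = 0.24911.
Under H₀, SE = √(p₀(1−p₀)/n) = √(0.20·0.80/562) = √0.000284698 = 0.016873.
Test statistic (full precision, shown to 4 dp): z = (140/562 − 0.20)/SE₀ ≈ 2.9106.
From the standard normal, P(Z ≥ z) = 0.0018.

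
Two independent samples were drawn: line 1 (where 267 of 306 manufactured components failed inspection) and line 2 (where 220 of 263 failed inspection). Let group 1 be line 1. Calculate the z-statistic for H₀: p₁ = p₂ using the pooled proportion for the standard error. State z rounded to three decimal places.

z = 1.221

p̂₁ = 267/306 = 0.87255, p̂₂ = 220/263 = 0.83650.
Pooling: p̂ = 487/569 = 0.85589.
Pooled SE = √[0.1233441·0.00707026] ≈ 0.029531.
z = 0.03605/0.029531 = 1.221.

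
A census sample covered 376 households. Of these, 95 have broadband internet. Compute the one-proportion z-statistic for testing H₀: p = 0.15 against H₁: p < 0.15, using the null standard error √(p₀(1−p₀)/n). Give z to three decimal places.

With x = 95 successes in n = 376, p̂ = 0.25266.
Under H₀, SE = √(p₀(1−p₀)/n) = √(0.15·0.85/376) = √0.000339096 = 0.018415.
z = (p̂ − p₀)/SE = (0.25266 − 0.15)/0.018415 = 5.575.

z = 5.575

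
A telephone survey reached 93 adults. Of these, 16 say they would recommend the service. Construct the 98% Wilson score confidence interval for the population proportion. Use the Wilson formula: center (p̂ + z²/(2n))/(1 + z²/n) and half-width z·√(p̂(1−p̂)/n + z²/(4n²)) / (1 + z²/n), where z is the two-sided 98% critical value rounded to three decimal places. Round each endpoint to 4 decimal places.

(0.0998, 0.2804)

p̂ = 16/93 = 0.17204; z = 2.326, so z² = 5.410276.
Denominator 1 + z²/n = 1 + 5.410276/93 = 1.058175.
Center = (0.17204 + 0.029088)/1.058175 = 0.19007.
Radicand: p̂(1−p̂)/n + z²/(4n²) = 0.001531658 + 0.000156384 = 0.001688042.
Half-width = z·√(radicand)/denom = 2.326·0.041086/1.058175 = 0.09031.
CI: 0.19007 ± 0.09031 = (0.0998, 0.2804).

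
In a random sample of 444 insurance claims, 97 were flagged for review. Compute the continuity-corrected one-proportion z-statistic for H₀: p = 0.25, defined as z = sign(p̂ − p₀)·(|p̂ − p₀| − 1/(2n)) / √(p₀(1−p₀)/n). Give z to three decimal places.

p̂ = 97/444 = 0.21847. p̂ − p₀ = -0.031532.
1/(2n) = 0.001126.
Corrected numerator: |-0.031532| − 0.001126 = 0.030406.
Null standard error: √(0.25·0.75/444) = √0.000422297 = 0.020550.
z = −0.030406/0.020550 = -1.480.

z = -1.480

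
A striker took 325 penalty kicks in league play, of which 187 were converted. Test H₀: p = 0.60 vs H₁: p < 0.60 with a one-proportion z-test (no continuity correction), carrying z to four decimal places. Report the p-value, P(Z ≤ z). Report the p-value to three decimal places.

p-value = 0.183

With x = 187 successes in n = 325, p̂ = 0.57538.
Null standard error: √(0.60·0.40/325) = √0.000738462 = 0.027175.
Test statistic (full precision, shown to 4 dp): z = (187/325 − 0.60)/SE₀ ≈ -0.9058.
p-value = P(Z ≤ z) with z = -0.9058 → 0.183.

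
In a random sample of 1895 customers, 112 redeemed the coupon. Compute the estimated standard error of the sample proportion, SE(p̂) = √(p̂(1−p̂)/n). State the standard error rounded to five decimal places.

p̂ = 112/1895 = 0.05910.
p̂(1−p̂) = 0.05910·0.94090 = 0.055607.
SE = √(0.055607/1895) = √0.000029344 = 0.00542.

SE = 0.00542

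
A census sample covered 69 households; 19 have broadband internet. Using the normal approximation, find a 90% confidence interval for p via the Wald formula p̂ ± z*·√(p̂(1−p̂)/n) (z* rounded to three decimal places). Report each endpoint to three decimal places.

(0.187, 0.364)

p̂ = 19/69 = 0.27536.
SE = √(p̂(1−p̂)/n) = √(0.199538/69) = 0.053776.
For 90% confidence, z* = 1.645.
Margin = 1.645·0.053776 = 0.08846.
Interval: 0.27536 ± 0.08846 → (0.187, 0.364).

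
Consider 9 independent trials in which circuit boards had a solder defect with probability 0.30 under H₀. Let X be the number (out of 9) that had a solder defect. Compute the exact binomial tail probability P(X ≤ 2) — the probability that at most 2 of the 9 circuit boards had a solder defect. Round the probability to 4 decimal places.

P = 0.4628

X is binomial with n = 9 and p = 0.30.
P(X ≤ 2) = C(9,0)·0.30^0·0.70^9 + C(9,1)·0.30^1·0.70^8 + C(9,2)·0.30^2·0.70^7.
= 0.040354 + 0.155650 + 0.266828 = 0.4628.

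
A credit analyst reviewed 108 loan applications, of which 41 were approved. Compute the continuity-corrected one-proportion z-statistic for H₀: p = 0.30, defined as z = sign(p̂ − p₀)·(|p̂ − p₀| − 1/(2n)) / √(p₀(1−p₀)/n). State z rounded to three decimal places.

z = 1.701

p̂ = 41/108 = 0.37963. p̂ − p₀ = 0.079630.
1/(2n) = 0.004630.
Corrected numerator: |0.079630| − 0.004630 = 0.075000.
Null standard error: √(0.30·0.70/108) = √0.001944444 = 0.044096.
z = +0.075000/0.044096 = 1.701.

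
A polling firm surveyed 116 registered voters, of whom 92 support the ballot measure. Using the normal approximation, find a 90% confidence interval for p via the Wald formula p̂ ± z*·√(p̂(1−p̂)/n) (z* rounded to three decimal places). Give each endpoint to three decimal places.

(0.731, 0.855)

With x = 92 successes in n = 116, p̂ = 0.79310.
SE(p̂) = √(0.79310·0.20690/116) = 0.037611.
z* = 1.645 at the 90% level.
Margin of error: 1.645 × 0.037611 = 0.06187.
CI: 0.79310 ± 0.06187 = (0.731, 0.855).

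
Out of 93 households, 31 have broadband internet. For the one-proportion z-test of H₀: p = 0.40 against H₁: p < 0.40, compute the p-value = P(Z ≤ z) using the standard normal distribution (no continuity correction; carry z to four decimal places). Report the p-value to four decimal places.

With x = 31 successes in n = 93, p̂ = 0.33333.
SE₀ = √(0.40·0.60/93) = 0.050800.
Test statistic (full precision, shown to 4 dp): z = (31/93 − 0.40)/SE₀ ≈ -1.3123.
p-value = P(Z ≤ z) with z = -1.3123 → 0.0947.

p-value = 0.0947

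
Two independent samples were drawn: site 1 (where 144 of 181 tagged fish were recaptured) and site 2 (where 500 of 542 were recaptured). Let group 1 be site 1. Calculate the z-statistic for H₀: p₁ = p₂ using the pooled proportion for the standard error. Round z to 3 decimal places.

p̂₁ = 144/181 = 0.79558, p̂₂ = 500/542 = 0.92251.
Pooling: p̂ = 644/723 = 0.89073.
Pooled SE = √[0.0973277·0.00736988] ≈ 0.026782.
z = (p̂₁ − p̂₂)/SE = (0.79558 − 0.92251)/0.026782 = -0.12693/0.026782 = -4.739.

z = -4.739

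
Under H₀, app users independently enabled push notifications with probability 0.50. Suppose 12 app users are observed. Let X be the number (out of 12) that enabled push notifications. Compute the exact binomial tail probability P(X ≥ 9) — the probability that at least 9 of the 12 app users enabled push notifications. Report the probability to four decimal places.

P = 0.0730

X is binomial with n = 12 and p = 0.50.
P(X ≥ 9) = C(12,9)·0.50^9·0.50^3 + C(12,10)·0.50^10·0.50^2 + C(12,11)·0.50^11·0.50^1 + C(12,12)·0.50^12·0.50^0.
= 0.053711 + 0.016113 + 0.002930 + 0.000244 = 0.0730.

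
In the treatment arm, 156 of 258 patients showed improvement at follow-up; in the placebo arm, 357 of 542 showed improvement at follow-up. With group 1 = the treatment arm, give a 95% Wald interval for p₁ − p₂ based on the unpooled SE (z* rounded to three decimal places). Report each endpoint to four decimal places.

p̂₁ = 156/258 = 0.60465, p̂₂ = 357/542 = 0.65867; p̂₁ − p̂₂ = -0.05402.
Unpooled SE = √(p̂₁(1−p̂₁)/n₁ + p̂₂(1−p̂₂)/n₂) = √(0.000926543 + 0.000414803) = 0.036624.
z* = 1.960 at the 95% level. Margin of error = 0.07178.
CI: -0.05402 ± 0.07178 = (-0.1258, 0.0178).

(-0.1258, 0.0178)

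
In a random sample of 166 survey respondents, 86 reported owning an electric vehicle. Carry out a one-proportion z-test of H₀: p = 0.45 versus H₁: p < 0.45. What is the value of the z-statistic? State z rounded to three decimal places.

z = 1.763

The sample proportion is 86/166 = 0.51807.
Null standard error: √(0.45·0.55/166) = √0.001490964 = 0.038613.
z = (0.51807 − 0.45)/0.038613 = 0.06807/0.038613 = 1.763.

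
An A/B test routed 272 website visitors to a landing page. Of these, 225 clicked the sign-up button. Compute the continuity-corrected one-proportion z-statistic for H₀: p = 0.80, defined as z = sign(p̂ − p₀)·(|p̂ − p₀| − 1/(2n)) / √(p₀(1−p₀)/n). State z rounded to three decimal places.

z = 1.046

The sample proportion is 225/272 = 0.82721. p̂ − p₀ = 0.027206.
Continuity correction 1/(2n) = 1/544 = 0.001838.
Corrected numerator: |0.027206| − 0.001838 = 0.025368.
Null standard error: √(0.80·0.20/272) = √0.000588235 = 0.024254.
z = (+)0.025368/0.024254 = 1.046.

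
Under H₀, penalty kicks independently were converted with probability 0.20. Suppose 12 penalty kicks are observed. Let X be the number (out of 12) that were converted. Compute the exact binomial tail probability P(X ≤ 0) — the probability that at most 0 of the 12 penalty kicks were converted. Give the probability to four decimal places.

P = 0.0687

X ~ Binomial(n=12, p=0.20).
P(X ≤ 0) = C(12,0)·0.20^0·0.80^12.
= 0.068719 = 0.0687.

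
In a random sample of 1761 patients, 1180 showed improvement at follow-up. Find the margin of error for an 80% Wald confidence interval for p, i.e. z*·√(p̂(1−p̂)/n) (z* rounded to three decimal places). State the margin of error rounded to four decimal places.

ME = 0.0144

Sample proportion p̂ = 1180/1761 = 0.67007.
SE(p̂) = √(0.67007·0.32993/1761) = 0.011204.
z* = 1.282 at the 80% level.
So ME = 0.0144.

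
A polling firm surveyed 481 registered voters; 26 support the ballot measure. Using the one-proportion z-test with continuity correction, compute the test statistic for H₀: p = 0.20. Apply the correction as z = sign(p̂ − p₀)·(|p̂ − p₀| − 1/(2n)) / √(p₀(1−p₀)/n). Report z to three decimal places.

Sample proportion p̂ = 26/481 = 0.05405. p̂ − p₀ = -0.145946.
Continuity correction 1/(2n) = 1/962 = 0.001040.
Corrected numerator: |-0.145946| − 0.001040 = 0.144906.
Under H₀, SE = √(p₀(1−p₀)/n) = √(0.20·0.80/481) = √0.000332640 = 0.018238.
z = −0.144906/0.018238 = -7.945.

z = -7.945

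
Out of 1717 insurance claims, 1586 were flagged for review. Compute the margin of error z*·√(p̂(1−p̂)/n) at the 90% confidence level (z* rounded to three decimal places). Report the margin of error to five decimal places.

ME = 0.01054

Sample proportion p̂ = 1586/1717 = 0.92370.
Standard error of p̂: √(0.070475/1717) = √0.000041045 = 0.006407.
z* = 1.645 at the 90% level.
ME = 1.645·0.006407 = 0.01054.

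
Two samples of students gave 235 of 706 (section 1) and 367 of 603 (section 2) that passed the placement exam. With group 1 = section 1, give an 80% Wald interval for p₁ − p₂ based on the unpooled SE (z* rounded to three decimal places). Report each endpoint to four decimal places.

p̂₁ = 235/706 = 0.33286, p̂₂ = 367/603 = 0.60862; p̂₁ − p̂₂ = -0.27576.
Unpooled SE = √(p̂₁(1−p̂₁)/n₁ + p̂₂(1−p̂₂)/n₂) = √(0.000314539 + 0.000395026) = 0.026638.
For 80% confidence, z* = 1.282. Margin = 1.282·0.026638 = 0.03415.
CI: -0.27576 ± 0.03415 = (-0.3099, -0.2416).

(-0.3099, -0.2416)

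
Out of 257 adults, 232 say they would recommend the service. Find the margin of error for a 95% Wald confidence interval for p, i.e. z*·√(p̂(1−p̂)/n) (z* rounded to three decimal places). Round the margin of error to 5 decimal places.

Sample proportion p̂ = 232/257 = 0.90272.
Standard error of p̂: √(0.087814/257) = √0.000341687 = 0.018485.
For 95% confidence, z* = 1.960.
So ME = 0.03623.

ME = 0.03623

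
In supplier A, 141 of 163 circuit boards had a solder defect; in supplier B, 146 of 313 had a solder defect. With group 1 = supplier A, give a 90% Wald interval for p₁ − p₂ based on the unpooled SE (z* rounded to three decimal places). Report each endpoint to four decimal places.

p̂₁ = 141/163 = 0.86503, p̂₂ = 146/313 = 0.46645; p̂₁ − p̂₂ = 0.39858.
SE = √(0.000716274 + 0.000795127) = √0.001511401 = 0.038877.
The 90% critical value is z* = 1.645. Margin of error = 0.06395.
So the interval runs from 0.3346 to 0.4625.

(0.3346, 0.4625)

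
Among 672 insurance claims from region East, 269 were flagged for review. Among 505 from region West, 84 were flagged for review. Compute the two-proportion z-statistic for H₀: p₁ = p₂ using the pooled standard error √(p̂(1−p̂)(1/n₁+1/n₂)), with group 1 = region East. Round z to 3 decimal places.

Sample proportions: p̂₁ = 269/672 = 0.40030 and p̂₂ = 84/505 = 0.16634.
Pooled p̂ = (269+84)/(672+505) = 353/1177 = 0.29992.
Pooled SE = √[0.2099660·0.00346829] ≈ 0.026986.
z = 0.23396/0.026986 = 8.670.

z = 8.670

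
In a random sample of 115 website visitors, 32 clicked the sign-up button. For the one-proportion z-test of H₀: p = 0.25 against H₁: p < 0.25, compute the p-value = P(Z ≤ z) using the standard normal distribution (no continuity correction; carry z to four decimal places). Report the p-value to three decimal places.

With x = 32 successes in n = 115, p̂ = 0.27826.
Under H₀, SE = √(p₀(1−p₀)/n) = √(0.25·0.75/115) = √0.001630435 = 0.040379.
z = (p̂ − p₀)/SE = (32/115 − 0.25)/0.040379 ≈ 0.6999.
From the standard normal, P(Z ≤ z) = 0.758.

p-value = 0.758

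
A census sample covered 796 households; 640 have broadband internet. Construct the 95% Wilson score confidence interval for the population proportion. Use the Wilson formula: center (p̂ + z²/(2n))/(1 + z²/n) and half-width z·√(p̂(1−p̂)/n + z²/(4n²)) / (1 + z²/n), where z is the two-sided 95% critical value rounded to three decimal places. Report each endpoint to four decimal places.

(0.7750, 0.8301)

Here p̂ = 640/796 = 0.80402 and z = 1.960 (z² = 3.841600).
1 + z²/n = 1.004826.
Center = (0.80402 + 0.002413)/1.004826 = 0.80256.
Radicand: p̂(1−p̂)/n + z²/(4n²) = 0.000197954 + 0.000001516 = 0.000199470.
Half-width = 1.960·√0.000199470/1.004826 = 0.02755.
Interval: 0.80256 ± 0.02755 → (0.7750, 0.8301).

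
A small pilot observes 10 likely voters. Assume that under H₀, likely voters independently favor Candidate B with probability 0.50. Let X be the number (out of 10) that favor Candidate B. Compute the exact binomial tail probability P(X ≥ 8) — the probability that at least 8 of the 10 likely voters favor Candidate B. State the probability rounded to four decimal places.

X is binomial with n = 10 and p = 0.50.
P(X ≥ 8) = C(10,8)·0.50^8·0.50^2 + C(10,9)·0.50^9·0.50^1 + C(10,10)·0.50^10·0.50^0.
= 0.043945 + 0.009766 + 0.000977 = 0.0547.

P = 0.0547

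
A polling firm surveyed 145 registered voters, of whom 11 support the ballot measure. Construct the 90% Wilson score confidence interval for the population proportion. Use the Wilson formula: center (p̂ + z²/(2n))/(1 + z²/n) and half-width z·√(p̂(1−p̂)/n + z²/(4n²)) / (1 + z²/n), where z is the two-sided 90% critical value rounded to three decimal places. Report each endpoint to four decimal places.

Here p̂ = 11/145 = 0.07586 and z = 1.645 (z² = 2.706025).
Denominator 1 + z²/n = 1 + 2.706025/145 = 1.018662.
Center = (0.07586 + 0.009331)/1.018662 = 0.08363.
Radicand: p̂(1−p̂)/n + z²/(4n²) = 0.000483497 + 0.000032176 = 0.000515673.
Half-width = z·√(radicand)/denom = 1.645·0.022708/1.018662 = 0.03667.
CI: 0.08363 ± 0.03667 = (0.0470, 0.1203).

(0.0470, 0.1203)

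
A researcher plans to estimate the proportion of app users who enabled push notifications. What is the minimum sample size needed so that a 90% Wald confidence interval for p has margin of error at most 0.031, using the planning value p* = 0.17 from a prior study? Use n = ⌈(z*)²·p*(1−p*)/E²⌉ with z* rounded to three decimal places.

n = 398

For 90% confidence, z* = 1.645.
p*(1−p*) = 0.17·0.83 = 0.1411.
Required n before rounding: 2.706025 × 0.1411 / 0.031² = 397.315.
⌈397.315⌉ = 398.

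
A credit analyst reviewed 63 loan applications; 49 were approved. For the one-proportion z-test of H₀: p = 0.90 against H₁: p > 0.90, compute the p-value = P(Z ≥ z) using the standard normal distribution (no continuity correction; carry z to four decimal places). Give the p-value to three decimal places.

p-value = 0.999

Sample proportion p̂ = 49/63 = 0.77778.
Under H₀, SE = √(p₀(1−p₀)/n) = √(0.90·0.10/63) = √0.001428571 = 0.037796.
z = (p̂ − p₀)/SE = (49/63 − 0.90)/0.037796 ≈ -3.2337.
From the standard normal, P(Z ≥ z) = 0.999.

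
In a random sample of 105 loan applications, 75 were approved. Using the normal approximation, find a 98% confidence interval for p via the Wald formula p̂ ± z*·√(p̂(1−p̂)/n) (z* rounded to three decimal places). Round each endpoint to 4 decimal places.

(0.6117, 0.8168)

p̂ = 75/105 = 0.71429.
Standard error of p̂: √(0.204082/105) = √0.001943635 = 0.044087.
z* = 2.326 at the 98% level.
Margin of error: 2.326 × 0.044087 = 0.10255.
Interval: 0.71429 ± 0.10255 → (0.6117, 0.8168).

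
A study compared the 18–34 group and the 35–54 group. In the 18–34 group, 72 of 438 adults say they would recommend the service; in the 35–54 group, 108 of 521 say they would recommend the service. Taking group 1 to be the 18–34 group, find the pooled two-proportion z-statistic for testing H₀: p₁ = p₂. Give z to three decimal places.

Sample proportions: p̂₁ = 72/438 = 0.16438 and p̂₂ = 108/521 = 0.20729.
Pooling: p̂ = 180/959 = 0.18770.
Pooled SE = √[0.1524659·0.00420249] ≈ 0.025313.
z = -0.04291/0.025313 = -1.695.

z = -1.695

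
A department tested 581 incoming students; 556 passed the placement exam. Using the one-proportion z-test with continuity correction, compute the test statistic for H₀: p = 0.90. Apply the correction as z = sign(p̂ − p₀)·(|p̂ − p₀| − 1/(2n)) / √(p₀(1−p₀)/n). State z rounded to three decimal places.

p̂ = 556/581 = 0.95697. p̂ − p₀ = 0.056971.
1/(2n) = 0.000861.
Corrected numerator: |0.056971| − 0.000861 = 0.056110.
SE₀ = √(0.90·0.10/581) = 0.012446.
z = +0.056110/0.012446 = 4.508.

z = 4.508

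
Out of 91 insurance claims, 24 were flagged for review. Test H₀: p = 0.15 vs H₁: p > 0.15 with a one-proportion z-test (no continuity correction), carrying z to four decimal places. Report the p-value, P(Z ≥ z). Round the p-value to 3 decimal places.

p-value = 0.001

With x = 24 successes in n = 91, p̂ = 0.26374.
Null standard error: √(0.15·0.85/91) = √0.001401099 = 0.037431.
z = (p̂ − p₀)/SE = (24/91 − 0.15)/0.037431 ≈ 3.0385.
p-value = P(Z ≥ z) with z = 3.0385 → 0.001.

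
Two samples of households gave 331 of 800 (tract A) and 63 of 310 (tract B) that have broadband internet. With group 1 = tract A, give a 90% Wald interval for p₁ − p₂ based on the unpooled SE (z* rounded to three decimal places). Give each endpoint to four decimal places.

p̂₁ = 0.41375, p̂₂ = 0.20323, so the observed difference is 0.21052.
SE = √(0.000303201 + 0.000522339) = √0.000825540 = 0.028732.
z* = 1.645 at the 90% level. Margin = 1.645·0.028732 = 0.04726.
So the interval runs from 0.1633 to 0.2578.

(0.1633, 0.2578)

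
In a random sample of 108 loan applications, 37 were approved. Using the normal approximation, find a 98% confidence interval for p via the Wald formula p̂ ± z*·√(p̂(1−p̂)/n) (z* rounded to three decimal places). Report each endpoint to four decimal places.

(0.2364, 0.4488)

p̂ = 37/108 = 0.34259.
SE = √(p̂(1−p̂)/n) = √(0.225223/108) = 0.045666.
The 98% critical value is z* = 2.326.
Margin = 2.326·0.045666 = 0.10622.
So the interval runs from 0.2364 to 0.4488.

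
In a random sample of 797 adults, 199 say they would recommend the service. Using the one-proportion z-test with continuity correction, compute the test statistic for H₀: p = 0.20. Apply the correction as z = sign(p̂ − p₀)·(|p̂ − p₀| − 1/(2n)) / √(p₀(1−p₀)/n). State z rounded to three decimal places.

z = 3.462

With x = 199 successes in n = 797, p̂ = 0.24969. p̂ − p₀ = 0.049686.
Continuity correction 1/(2n) = 1/1594 = 0.000627.
Corrected numerator: |0.049686| − 0.000627 = 0.049059.
Null standard error: √(0.20·0.80/797) = √0.000200753 = 0.014169.
z = +0.049059/0.014169 = 3.462.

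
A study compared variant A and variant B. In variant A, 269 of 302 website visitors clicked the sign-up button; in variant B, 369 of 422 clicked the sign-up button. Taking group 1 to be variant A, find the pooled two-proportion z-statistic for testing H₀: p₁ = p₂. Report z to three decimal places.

Sample proportions: p̂₁ = 269/302 = 0.89073 and p̂₂ = 369/422 = 0.87441.
Pooling: p̂ = 638/724 = 0.88122.
SE = √[p̂(1−p̂)(1/n₁+1/n₂)] = √[0.88122·0.11878·(1/302+1/422)] ≈ 0.024385.
z = 0.01632/0.024385 = 0.669.

z = 0.669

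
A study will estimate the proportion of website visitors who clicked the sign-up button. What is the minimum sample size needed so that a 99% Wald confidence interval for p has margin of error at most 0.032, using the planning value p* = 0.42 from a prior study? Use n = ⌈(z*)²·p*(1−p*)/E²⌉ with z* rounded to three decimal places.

For 99% confidence, z* = 2.576.
p*(1−p*) = 0.42·0.58 = 0.2436.
(z*)²·p*(1−p*)/E² = 6.635776·0.2436/0.001024 = 1578.589.
⌈1578.589⌉ = 1579.

n = 1579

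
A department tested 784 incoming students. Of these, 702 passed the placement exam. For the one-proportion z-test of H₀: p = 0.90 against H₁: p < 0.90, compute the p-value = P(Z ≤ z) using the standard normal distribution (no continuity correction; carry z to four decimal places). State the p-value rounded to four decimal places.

Sample proportion p̂ = 702/784 = 0.89541.
Under H₀, SE = √(p₀(1−p₀)/n) = √(0.90·0.10/784) = √0.000114796 = 0.010714.
z = (p̂ − p₀)/SE = (702/784 − 0.90)/0.010714 ≈ -0.4286.
From the standard normal, P(Z ≤ z) = 0.3341.

p-value = 0.3341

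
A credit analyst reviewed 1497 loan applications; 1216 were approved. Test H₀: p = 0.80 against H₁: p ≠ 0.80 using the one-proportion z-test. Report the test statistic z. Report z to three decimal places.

Sample proportion p̂ = 1216/1497 = 0.81229.
SE₀ = √(0.80·0.20/1497) = 0.010338.
Test statistic: z = 0.01229/0.010338 = 1.189.

z = 1.189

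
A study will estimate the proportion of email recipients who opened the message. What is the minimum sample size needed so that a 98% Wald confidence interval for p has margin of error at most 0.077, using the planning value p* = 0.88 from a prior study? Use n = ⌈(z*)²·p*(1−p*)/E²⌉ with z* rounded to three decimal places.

n = 97

For 98% confidence, z* = 2.326.
p*(1−p*) = 0.88·0.12 = 0.1056.
Required n before rounding: 5.410276 × 0.1056 / 0.077² = 96.361.
Rounding up, n = 97.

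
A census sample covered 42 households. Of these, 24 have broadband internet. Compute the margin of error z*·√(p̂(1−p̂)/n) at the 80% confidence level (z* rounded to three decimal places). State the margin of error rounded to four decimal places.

p̂ = 24/42 = 0.57143.
SE = √(p̂(1−p̂)/n) = √(0.244898/42) = 0.076360.
For 80% confidence, z* = 1.282.
Margin of error = z*·SE = 1.282 × 0.076360 = 0.0979.

ME = 0.0979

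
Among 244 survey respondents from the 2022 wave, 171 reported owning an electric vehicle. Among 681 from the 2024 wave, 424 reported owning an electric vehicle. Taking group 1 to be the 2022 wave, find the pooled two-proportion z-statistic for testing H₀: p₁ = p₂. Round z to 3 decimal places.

z = 2.188

p̂₁ = 171/244 = 0.70082, p̂₂ = 424/681 = 0.62261.
Pooled p̂ = (171+424)/(244+681) = 595/925 = 0.64324.
SE = √[p̂(1−p̂)(1/n₁+1/n₂)] = √[0.64324·0.35676·(1/244+1/681)] ≈ 0.035742.
z = (p̂₁ − p̂₂)/SE = (0.70082 − 0.62261)/0.035742 = 0.07821/0.035742 = 2.188.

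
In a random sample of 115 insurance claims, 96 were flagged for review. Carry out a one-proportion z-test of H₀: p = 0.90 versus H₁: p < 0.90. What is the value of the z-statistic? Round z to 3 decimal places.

z = -2.331

p̂ = 96/115 = 0.83478.
Null standard error: √(0.90·0.10/115) = √0.000782609 = 0.027975.
z = (0.83478 − 0.90)/0.027975 = -0.06522/0.027975 = -2.331.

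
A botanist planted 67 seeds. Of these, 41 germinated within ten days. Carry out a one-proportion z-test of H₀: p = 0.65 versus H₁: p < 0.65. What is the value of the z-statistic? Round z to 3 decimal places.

z = -0.653

With x = 41 successes in n = 67, p̂ = 0.61194.
Null standard error: √(0.65·0.35/67) = √0.003395522 = 0.058271.
z = (0.61194 − 0.65)/0.058271 = -0.03806/0.058271 = -0.653.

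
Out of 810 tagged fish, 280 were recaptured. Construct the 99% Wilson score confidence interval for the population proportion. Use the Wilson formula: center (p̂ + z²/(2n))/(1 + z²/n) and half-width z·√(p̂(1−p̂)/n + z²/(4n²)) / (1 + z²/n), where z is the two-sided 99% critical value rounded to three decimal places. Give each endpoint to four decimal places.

(0.3040, 0.3898)

p̂ = 280/810 = 0.34568; z = 2.576, so z² = 6.635776.
1 + z²/n = 1.008192.
Adjusted center: (0.34568 + z²/(2n))/1.008192 = 0.34693.
Radicand: p̂(1−p̂)/n + z²/(4n²) = 0.000279241 + 0.000002528 = 0.000281769.
Half-width = z·√(radicand)/denom = 2.576·0.016786/1.008192 = 0.04289.
Interval: 0.34693 ± 0.04289 → (0.3040, 0.3898).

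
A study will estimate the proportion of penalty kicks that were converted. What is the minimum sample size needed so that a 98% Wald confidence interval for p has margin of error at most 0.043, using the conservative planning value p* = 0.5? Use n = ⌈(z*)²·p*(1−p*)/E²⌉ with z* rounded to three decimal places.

z* = 2.326 at the 98% level.
p*(1−p*) = 0.50·0.50 = 0.2500.
Required n before rounding: 5.410276 × 0.2500 / 0.043² = 731.514.
Rounding up, n = 732.

n = 732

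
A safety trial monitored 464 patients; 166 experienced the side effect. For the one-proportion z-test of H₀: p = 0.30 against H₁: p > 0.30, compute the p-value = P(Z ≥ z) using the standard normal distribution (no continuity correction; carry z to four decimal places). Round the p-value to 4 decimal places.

p-value = 0.0033

Sample proportion p̂ = 166/464 = 0.35776.
Under H₀, SE = √(p₀(1−p₀)/n) = √(0.30·0.70/464) = √0.000452586 = 0.021274.
Test statistic (full precision, shown to 4 dp): z = (166/464 − 0.30)/SE₀ ≈ 2.7150.
p-value = P(Z ≥ z) with z = 2.7150 → 0.0033.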